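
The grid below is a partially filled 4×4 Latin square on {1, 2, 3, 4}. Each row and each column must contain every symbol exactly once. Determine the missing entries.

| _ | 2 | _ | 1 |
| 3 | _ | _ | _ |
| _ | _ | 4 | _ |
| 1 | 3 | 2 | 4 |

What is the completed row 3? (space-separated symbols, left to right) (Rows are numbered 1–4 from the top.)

(r1,c1): row 1 has {1,2}; column 1 has {1,3}, so it must be 4.
(r1,c3): row 1 has {1,2,4}; column 3 has {2,4}, so it must be 3.
(r2,c3): row 2 has {3}; column 3 has {2,3,4}, so it must be 1.
(r2,c4): row 2 has {1,3}; column 4 has {1,4}, so it must be 2.
(r3,c1): row 3 has {4}; column 1 has {1,3,4}, so it must be 2.
(r3,c2): row 3 has {2,4}; column 2 has {2,3}, so it must be 1.
(r3,c4): row 3 has {1,2,4}; column 4 has {1,2,4}, so it must be 3.

2 1 4 3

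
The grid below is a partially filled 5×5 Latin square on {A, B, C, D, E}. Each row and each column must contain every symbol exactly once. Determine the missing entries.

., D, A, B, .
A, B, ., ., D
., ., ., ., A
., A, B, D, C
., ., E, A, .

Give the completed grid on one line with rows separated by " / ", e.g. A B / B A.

C D A B E / A B C E D / B E D C A / E A B D C / D C E A B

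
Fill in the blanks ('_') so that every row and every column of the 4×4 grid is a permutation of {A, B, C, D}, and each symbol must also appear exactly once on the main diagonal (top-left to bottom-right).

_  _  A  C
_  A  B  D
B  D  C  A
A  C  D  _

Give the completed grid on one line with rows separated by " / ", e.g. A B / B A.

D B A C / C A B D / B D C A / A C D B

row 1 has {A,C}; column 1 has {A,B}; the diagonal has {A,C} — only D is left for (r1,c1).
row 1 has {A,C,D}; column 2 has {A,C,D} — only B is left for (r1,c2).
row 2 has {A,B,D}; column 1 has {A,B,D} — only C is left for (r2,c1).
row 4 has {A,C,D}; column 4 has {A,C,D}; the diagonal has {A,C,D} — only B is left for (r4,c4).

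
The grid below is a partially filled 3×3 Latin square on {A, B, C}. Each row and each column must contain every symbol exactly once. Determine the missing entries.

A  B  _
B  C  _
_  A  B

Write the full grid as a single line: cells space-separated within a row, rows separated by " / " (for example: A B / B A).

A B C / B C A / C A B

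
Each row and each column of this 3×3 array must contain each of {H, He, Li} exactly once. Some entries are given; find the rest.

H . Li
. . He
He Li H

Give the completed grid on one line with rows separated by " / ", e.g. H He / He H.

H He Li / Li H He / He Li H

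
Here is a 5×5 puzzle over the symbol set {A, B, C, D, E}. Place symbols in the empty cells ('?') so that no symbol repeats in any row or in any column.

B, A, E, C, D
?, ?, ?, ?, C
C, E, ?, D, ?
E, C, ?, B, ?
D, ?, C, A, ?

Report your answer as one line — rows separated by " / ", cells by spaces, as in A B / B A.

B A E C D / A D B E C / C E A D B / E C D B A / D B C A E

Cell (r2,c1): row 2 has {C}; column 1 has {B,C,D,E} → A.
Cell (r2,c4): row 2 has {A,C}; column 4 has {A,B,C,D} → E.
Cell (r4,c5): row 4 has {B,C,E}; column 5 has {C,D} → A.
Cell (r5,c2): row 5 has {A,C,D}; column 2 has {A,C,E} → B.
Cell (r5,c5): row 5 has {A,B,C,D}; column 5 has {A,C,D} → E.
Cell (r2,c2): row 2 has {A,C,E}; column 2 has {A,B,C,E} → D.
Cell (r2,c3): row 2 has {A,C,D,E}; column 3 has {C,E} → B.
Cell (r3,c3): row 3 has {C,D,E}; column 3 has {B,C,E} → A.
Cell (r3,c5): row 3 has {A,C,D,E}; column 5 has {A,C,D,E} → B.
Cell (r4,c3): row 4 has {A,B,C,E}; column 3 has {A,B,C,E} → D.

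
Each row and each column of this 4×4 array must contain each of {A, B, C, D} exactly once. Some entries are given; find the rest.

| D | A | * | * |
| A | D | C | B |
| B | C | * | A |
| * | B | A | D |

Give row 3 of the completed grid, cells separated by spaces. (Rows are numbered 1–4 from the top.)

B C D A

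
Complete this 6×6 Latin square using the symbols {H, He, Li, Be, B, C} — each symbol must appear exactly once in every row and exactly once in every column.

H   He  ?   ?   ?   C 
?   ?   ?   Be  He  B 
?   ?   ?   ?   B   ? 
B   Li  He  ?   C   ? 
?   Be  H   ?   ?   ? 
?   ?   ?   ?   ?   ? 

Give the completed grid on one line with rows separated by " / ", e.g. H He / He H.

H He B Li Be C / Li H C Be He B / Be C Li He B H / B Li He H C Be / C Be H B Li He / He B Be C H Li

(r4,c4) = H
(r4,c6) = Be
(r5,c5) = Li
(r5,c6) = He
(r1,c5) = Be
(r5,c1) = C
(r5,c4) = B
(r6,c5) = H
(r6,c6) = Li
(r1,c4) = Li
(r2,c1) = Li
(r2,c3) = C
(r3,c6) = H
(r1,c3) = B
(r2,c2) = H
(r3,c2) = C
(r3,c4) = He
(r6,c2) = B
(r6,c3) = Be
(r6,c4) = C
(r3,c1) = Be
(r3,c3) = Li
(r6,c1) = He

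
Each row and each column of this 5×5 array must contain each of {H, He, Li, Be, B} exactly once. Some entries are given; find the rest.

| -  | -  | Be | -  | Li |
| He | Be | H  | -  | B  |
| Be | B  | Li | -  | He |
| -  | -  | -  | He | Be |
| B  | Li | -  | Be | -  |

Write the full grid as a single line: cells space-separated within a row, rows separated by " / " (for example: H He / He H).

(r1,c1) = H
(r1,c2) = He
(r1,c4) = B
(r2,c4) = Li
(r3,c4) = H
(r4,c1) = Li
(r4,c2) = H
(r4,c3) = B
(r5,c3) = He
(r5,c5) = H

H He Be B Li / He Be H Li B / Be B Li H He / Li H B He Be / B Li He Be H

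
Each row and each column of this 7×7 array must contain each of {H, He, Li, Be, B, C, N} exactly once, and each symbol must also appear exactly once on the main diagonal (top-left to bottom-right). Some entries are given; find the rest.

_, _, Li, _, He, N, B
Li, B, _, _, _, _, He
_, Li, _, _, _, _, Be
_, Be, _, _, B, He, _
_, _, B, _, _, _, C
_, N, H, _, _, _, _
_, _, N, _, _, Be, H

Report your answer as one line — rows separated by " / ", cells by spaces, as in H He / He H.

At row 4, column 3: row 4 has {He,Be,B}; column 3 has {H,Li,B,N}; that leaves C.
At row 6, column 7: row 6 has {H,N}; column 7 has {H,He,Be,B,C}; that leaves Li.
At row 2, column 3: row 2 has {He,Li,B}; column 3 has {H,Li,B,C,N}; that leaves Be.
At row 3, column 3: row 3 has {Li,Be}; column 3 has {H,Li,Be,B,C,N}; the diagonal has {H,B}; that leaves He.
At row 4, column 7: row 4 has {He,Be,B,C}; column 7 has {H,He,Li,Be,B,C}; that leaves N.
At row 6, column 6: row 6 has {H,Li,N}; column 6 has {He,Be,N}; the diagonal has {H,He,B}; that leaves C.
At row 1, column 1: row 1 has {He,Li,B,N}; column 1 has {Li}; the diagonal has {H,He,B,C}; that leaves Be.
At row 2, column 6: row 2 has {He,Li,Be,B}; column 6 has {He,Be,C,N}; that leaves H.
At row 3, column 6: row 3 has {He,Li,Be}; column 6 has {H,He,Be,C,N}; that leaves B.
At row 4, column 1: row 4 has {He,Be,B,C,N}; column 1 has {Li,Be}; that leaves H.
At row 4, column 4: row 4 has {H,He,Be,B,C,N}; column 4 is empty so far; the diagonal has {H,He,Be,B,C}; that leaves Li.
At row 5, column 5: row 5 has {B,C}; column 5 has {He,B}; the diagonal has {H,He,Li,Be,B,C}; that leaves N.
At row 5, column 6: row 5 has {B,C,N}; column 6 has {H,He,Be,B,C,N}; that leaves Li.
At row 6, column 5: row 6 has {H,Li,C,N}; column 5 has {He,B,N}; that leaves Be.
At row 2, column 5: row 2 has {H,He,Li,Be,B}; column 5 has {He,Be,B,N}; that leaves C.
At row 3, column 5: row 3 has {He,Li,Be,B}; column 5 has {He,Be,B,C,N}; that leaves H.
At row 5, column 1: row 5 has {Li,B,C,N}; column 1 has {H,Li,Be}; that leaves He.
At row 5, column 2: row 5 has {He,Li,B,C,N}; column 2 has {Li,Be,B,N}; that leaves H.
At row 5, column 4: row 5 has {H,He,Li,B,C,N}; column 4 has {Li}; that leaves Be.
At row 6, column 1: row 6 has {H,Li,Be,C,N}; column 1 has {H,He,Li,Be}; that leaves B.
At row 6, column 4: row 6 has {H,Li,Be,B,C,N}; column 4 has {Li,Be}; that leaves He.
At row 7, column 1: row 7 has {H,Be,N}; column 1 has {H,He,Li,Be,B}; that leaves C.
At row 7, column 2: row 7 has {H,Be,C,N}; column 2 has {H,Li,Be,B,N}; that leaves He.
At row 7, column 4: row 7 has {H,He,Be,C,N}; column 4 has {He,Li,Be}; that leaves B.
At row 7, column 5: row 7 has {H,He,Be,B,C,N}; column 5 has {H,He,Be,B,C,N}; that leaves Li.
At row 1, column 2: row 1 has {He,Li,Be,B,N}; column 2 has {H,He,Li,Be,B,N}; that leaves C.
At row 1, column 4: row 1 has {He,Li,Be,B,C,N}; column 4 has {He,Li,Be,B}; that leaves H.
At row 2, column 4: row 2 has {H,He,Li,Be,B,C}; column 4 has {H,He,Li,Be,B}; that leaves N.
At row 3, column 1: row 3 has {H,He,Li,Be,B}; column 1 has {H,He,Li,Be,B,C}; that leaves N.
At row 3, column 4: row 3 has {H,He,Li,Be,B,N}; column 4 has {H,He,Li,Be,B,N}; that leaves C.

Be C Li H He N B / Li B Be N C H He / N Li He C H B Be / H Be C Li B He N / He H B Be N Li C / B N H He Be C Li / C He N B Li Be H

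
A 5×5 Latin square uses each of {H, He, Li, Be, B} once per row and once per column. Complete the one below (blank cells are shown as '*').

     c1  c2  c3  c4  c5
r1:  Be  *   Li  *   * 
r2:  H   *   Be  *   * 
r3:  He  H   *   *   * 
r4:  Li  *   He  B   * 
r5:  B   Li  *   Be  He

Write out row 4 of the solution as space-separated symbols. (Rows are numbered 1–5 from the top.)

Li Be He B H

(r3,c3) = B
(r3,c4) = Li
(r3,c5) = Be
(r4,c2) = Be
(r4,c5) = H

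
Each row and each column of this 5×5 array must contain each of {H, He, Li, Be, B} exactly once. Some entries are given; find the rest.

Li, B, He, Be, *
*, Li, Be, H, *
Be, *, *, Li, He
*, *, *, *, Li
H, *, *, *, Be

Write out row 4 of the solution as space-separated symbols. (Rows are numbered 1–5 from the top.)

B Be H He Li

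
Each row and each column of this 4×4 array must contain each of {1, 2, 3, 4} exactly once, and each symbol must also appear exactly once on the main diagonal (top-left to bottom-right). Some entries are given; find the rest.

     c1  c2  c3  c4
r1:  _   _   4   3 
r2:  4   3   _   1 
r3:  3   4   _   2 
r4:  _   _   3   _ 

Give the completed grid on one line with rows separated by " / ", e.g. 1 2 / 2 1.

(r2,c3) = 2
(r3,c3) = 1
(r4,c4) = 4
(r1,c1) = 2
(r1,c2) = 1
(r4,c1) = 1
(r4,c2) = 2

2 1 4 3 / 4 3 2 1 / 3 4 1 2 / 1 2 3 4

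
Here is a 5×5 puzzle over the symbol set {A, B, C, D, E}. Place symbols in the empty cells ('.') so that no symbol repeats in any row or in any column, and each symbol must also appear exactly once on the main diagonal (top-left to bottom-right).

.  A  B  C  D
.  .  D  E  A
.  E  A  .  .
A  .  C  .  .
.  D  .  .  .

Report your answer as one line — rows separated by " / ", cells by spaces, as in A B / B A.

E A B C D / B C D E A / D E A B C / A B C D E / C D E A B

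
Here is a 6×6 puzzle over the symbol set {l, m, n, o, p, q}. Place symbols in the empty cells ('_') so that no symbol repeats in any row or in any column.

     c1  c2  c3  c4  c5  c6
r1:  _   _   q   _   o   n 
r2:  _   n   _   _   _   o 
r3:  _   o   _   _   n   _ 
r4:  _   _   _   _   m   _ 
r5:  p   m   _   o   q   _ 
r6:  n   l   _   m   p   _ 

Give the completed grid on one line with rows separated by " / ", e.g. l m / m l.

m p q l o n / q n m p l o / l o p q n m / o q l n m p / p m n o q l / n l o m p q

Cell (r1,c2): row 1 has {n,o,q}; column 2 has {l,m,n,o} → p.
Cell (r1,c4): row 1 has {n,o,p,q}; column 4 has {m,o} → l.
Cell (r2,c5): row 2 has {n,o}; column 5 has {m,n,o,p,q} → l.
Cell (r4,c2): row 4 has {m}; column 2 has {l,m,n,o,p} → q.
Cell (r5,c6): row 5 has {m,o,p,q}; column 6 has {n,o} → l.
Cell (r6,c3): row 6 has {l,m,n,p}; column 3 has {q} → o.
Cell (r6,c6): row 6 has {l,m,n,o,p}; column 6 has {l,n,o} → q.
Cell (r1,c1): row 1 has {l,n,o,p,q}; column 1 has {n,p} → m.
Cell (r2,c1): row 2 has {l,n,o}; column 1 has {m,n,p} → q.
Cell (r2,c4): row 2 has {l,n,o,q}; column 4 has {l,m,o} → p.
Cell (r3,c1): row 3 has {n,o}; column 1 has {m,n,p,q} → l.
Cell (r3,c4): row 3 has {l,n,o}; column 4 has {l,m,o,p} → q.
Cell (r4,c1): row 4 has {m,q}; column 1 has {l,m,n,p,q} → o.
Cell (r4,c4): row 4 has {m,o,q}; column 4 has {l,m,o,p,q} → n.
Cell (r4,c6): row 4 has {m,n,o,q}; column 6 has {l,n,o,q} → p.
Cell (r5,c3): row 5 has {l,m,o,p,q}; column 3 has {o,q} → n.
Cell (r2,c3): row 2 has {l,n,o,p,q}; column 3 has {n,o,q} → m.
Cell (r3,c3): row 3 has {l,n,o,q}; column 3 has {m,n,o,q} → p.
Cell (r3,c6): row 3 has {l,n,o,p,q}; column 6 has {l,n,o,p,q} → m.
Cell (r4,c3): row 4 has {m,n,o,p,q}; column 3 has {m,n,o,p,q} → l.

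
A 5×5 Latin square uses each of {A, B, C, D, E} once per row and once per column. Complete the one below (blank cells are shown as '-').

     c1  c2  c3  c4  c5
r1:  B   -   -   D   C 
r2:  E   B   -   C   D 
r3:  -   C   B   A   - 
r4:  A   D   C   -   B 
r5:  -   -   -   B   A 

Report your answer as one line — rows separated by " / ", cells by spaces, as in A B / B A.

B A E D C / E B A C D / D C B A E / A D C E B / C E D B A

(r2,c3) = A
(r3,c1) = D
(r3,c5) = E
(r4,c4) = E
(r5,c1) = C
(r5,c2) = E
(r5,c3) = D
(r1,c2) = A
(r1,c3) = E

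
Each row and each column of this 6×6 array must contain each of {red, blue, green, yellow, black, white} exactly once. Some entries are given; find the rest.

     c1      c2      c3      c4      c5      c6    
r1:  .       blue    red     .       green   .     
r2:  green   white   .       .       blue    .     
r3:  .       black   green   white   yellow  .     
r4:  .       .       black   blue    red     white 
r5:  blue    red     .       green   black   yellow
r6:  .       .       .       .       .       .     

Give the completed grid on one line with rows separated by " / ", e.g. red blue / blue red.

white blue red yellow green black / green white yellow black blue red / red black green white yellow blue / yellow green black blue red white / blue red white green black yellow / black yellow blue red white green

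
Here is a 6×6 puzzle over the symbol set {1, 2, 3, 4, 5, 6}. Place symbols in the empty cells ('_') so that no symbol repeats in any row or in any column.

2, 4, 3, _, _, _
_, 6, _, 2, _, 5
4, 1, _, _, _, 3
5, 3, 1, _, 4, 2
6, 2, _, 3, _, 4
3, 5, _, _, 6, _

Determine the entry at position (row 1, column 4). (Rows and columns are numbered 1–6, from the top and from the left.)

1

Cell (r2,c1): row 2 has {2,5,6}; column 1 has {2,3,4,5,6} → 1.
Cell (r2,c3): row 2 has {1,2,5,6}; column 3 has {1,3} → 4.
Cell (r2,c5): row 2 has {1,2,4,5,6}; column 5 has {4,6} → 3.
Cell (r4,c4): row 4 has {1,2,3,4,5}; column 4 has {2,3} → 6.
Cell (r5,c3): row 5 has {2,3,4,6}; column 3 has {1,3,4} → 5.
Cell (r5,c5): row 5 has {2,3,4,5,6}; column 5 has {3,4,6} → 1.
Cell (r6,c3): row 6 has {3,5,6}; column 3 has {1,3,4,5} → 2.
Cell (r6,c6): row 6 has {2,3,5,6}; column 6 has {2,3,4,5} → 1.
Cell (r1,c5): row 1 has {2,3,4}; column 5 has {1,3,4,6} → 5.
Cell (r1,c6): row 1 has {2,3,4,5}; column 6 has {1,2,3,4,5} → 6.
Cell (r3,c3): row 3 has {1,3,4}; column 3 has {1,2,3,4,5} → 6.
Cell (r3,c4): row 3 has {1,3,4,6}; column 4 has {2,3,6} → 5.
Cell (r3,c5): row 3 has {1,3,4,5,6}; column 5 has {1,3,4,5,6} → 2.
Cell (r6,c4): row 6 has {1,2,3,5,6}; column 4 has {2,3,5,6} → 4.
Cell (r1,c4): row 1 has {2,3,4,5,6}; column 4 has {2,3,4,5,6} → 1.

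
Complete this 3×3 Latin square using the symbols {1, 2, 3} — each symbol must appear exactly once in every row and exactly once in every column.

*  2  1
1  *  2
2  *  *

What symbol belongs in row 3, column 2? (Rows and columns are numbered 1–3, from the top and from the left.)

1

At row 1, column 1: row 1 has {1,2}; column 1 has {1,2}; that leaves 3.
At row 2, column 2: row 2 has {1,2}; column 2 has {2}; that leaves 3.
At row 3, column 2: row 3 has {2}; column 2 has {2,3}; that leaves 1.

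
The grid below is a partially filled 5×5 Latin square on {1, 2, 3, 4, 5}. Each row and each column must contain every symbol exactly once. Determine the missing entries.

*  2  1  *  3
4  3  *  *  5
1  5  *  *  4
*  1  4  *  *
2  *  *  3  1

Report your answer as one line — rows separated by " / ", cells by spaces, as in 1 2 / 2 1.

5 2 1 4 3 / 4 3 2 1 5 / 1 5 3 2 4 / 3 1 4 5 2 / 2 4 5 3 1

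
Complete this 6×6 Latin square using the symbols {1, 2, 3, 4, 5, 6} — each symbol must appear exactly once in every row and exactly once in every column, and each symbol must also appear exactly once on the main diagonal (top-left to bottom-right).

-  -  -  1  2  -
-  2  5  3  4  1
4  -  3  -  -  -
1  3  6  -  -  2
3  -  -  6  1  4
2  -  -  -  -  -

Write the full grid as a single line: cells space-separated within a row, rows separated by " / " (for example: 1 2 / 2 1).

row 1 has {1,2}; column 3 has {3,5,6} — only 4 is left for (r1,c3).
row 2 has {1,2,3,4,5}; column 1 has {1,2,3,4} — only 6 is left for (r2,c1).
row 4 has {1,2,3,6}; column 5 has {1,2,4} — only 5 is left for (r4,c5).
row 5 has {1,3,4,6}; column 2 has {2,3} — only 5 is left for (r5,c2).
row 5 has {1,3,4,5,6}; column 3 has {3,4,5,6} — only 2 is left for (r5,c3).
row 6 has {2}; column 3 has {2,3,4,5,6} — only 1 is left for (r6,c3).
row 1 has {1,2,4}; column 1 has {1,2,3,4,6}; the diagonal has {1,2,3} — only 5 is left for (r1,c1).
row 1 has {1,2,4,5}; column 2 has {2,3,5} — only 6 is left for (r1,c2).
row 1 has {1,2,4,5,6}; column 6 has {1,2,4} — only 3 is left for (r1,c6).
row 3 has {3,4}; column 2 has {2,3,5,6} — only 1 is left for (r3,c2).
row 3 has {1,3,4}; column 5 has {1,2,4,5} — only 6 is left for (r3,c5).
row 3 has {1,3,4,6}; column 6 has {1,2,3,4} — only 5 is left for (r3,c6).
row 4 has {1,2,3,5,6}; column 4 has {1,3,6}; the diagonal has {1,2,3,5} — only 4 is left for (r4,c4).
row 6 has {1,2}; column 2 has {1,2,3,5,6} — only 4 is left for (r6,c2).
row 6 has {1,2,4}; column 4 has {1,3,4,6} — only 5 is left for (r6,c4).
row 6 has {1,2,4,5}; column 5 has {1,2,4,5,6} — only 3 is left for (r6,c5).
row 6 has {1,2,3,4,5}; column 6 has {1,2,3,4,5}; the diagonal has {1,2,3,4,5} — only 6 is left for (r6,c6).
row 3 has {1,3,4,5,6}; column 4 has {1,3,4,5,6} — only 2 is left for (r3,c4).

5 6 4 1 2 3 / 6 2 5 3 4 1 / 4 1 3 2 6 5 / 1 3 6 4 5 2 / 3 5 2 6 1 4 / 2 4 1 5 3 6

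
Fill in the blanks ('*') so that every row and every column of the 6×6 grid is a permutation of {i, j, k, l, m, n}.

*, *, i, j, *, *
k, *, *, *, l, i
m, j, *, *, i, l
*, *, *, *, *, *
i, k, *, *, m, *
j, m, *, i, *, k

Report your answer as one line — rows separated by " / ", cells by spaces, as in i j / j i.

n l i j k m / k n j m l i / m j k n i l / l i m k j n / i k n l m j / j m l i n k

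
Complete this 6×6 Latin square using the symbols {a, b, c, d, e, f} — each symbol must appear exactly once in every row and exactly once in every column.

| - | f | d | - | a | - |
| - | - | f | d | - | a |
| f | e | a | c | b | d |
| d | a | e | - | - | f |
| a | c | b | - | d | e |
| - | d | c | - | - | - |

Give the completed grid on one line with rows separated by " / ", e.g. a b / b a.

b f d e a c / c b f d e a / f e a c b d / d a e b c f / a c b f d e / e d c a f b

(r2,c2) = b
(r4,c4) = b
(r4,c5) = c
(r5,c4) = f
(r6,c6) = b
(r1,c4) = e
(r1,c6) = c
(r2,c5) = e
(r6,c1) = e
(r6,c4) = a
(r6,c5) = f
(r1,c1) = b
(r2,c1) = c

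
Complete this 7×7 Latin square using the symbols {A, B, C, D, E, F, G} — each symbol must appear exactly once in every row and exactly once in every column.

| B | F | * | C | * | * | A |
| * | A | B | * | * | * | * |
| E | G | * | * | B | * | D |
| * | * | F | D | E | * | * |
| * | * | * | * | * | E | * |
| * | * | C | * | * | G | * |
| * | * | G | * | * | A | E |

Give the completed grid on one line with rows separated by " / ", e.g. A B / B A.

B F E C G D A / G A B E D F C / E G A F B C D / A C F D E B G / C B D G A E F / D E C A F G B / F D G B C A E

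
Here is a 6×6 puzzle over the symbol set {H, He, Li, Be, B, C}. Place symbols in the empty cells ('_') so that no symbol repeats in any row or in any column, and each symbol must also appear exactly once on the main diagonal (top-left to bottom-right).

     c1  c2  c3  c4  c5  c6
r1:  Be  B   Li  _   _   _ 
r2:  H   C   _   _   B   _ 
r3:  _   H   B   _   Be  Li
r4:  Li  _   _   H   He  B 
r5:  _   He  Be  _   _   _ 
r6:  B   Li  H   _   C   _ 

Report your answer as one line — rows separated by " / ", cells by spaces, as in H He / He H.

Be B Li He H C / H C He Li B Be / He H B C Be Li / Li Be C H He B / C He Be B Li H / B Li H Be C He

(r1,c5) = H
(r2,c3) = He
(r2,c6) = Be
(r4,c2) = Be
(r4,c3) = C
(r5,c1) = C
(r5,c5) = Li
(r5,c6) = H
(r6,c6) = He
(r1,c6) = C
(r2,c4) = Li
(r3,c1) = He
(r3,c4) = C
(r5,c4) = B
(r6,c4) = Be
(r1,c4) = He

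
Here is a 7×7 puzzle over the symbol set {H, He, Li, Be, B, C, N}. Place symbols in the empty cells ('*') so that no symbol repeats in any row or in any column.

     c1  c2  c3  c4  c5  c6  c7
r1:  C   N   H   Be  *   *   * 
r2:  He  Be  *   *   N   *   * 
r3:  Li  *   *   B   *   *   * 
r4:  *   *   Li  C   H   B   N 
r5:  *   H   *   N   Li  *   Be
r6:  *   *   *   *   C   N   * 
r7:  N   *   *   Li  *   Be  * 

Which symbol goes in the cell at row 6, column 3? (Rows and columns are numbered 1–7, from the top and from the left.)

Be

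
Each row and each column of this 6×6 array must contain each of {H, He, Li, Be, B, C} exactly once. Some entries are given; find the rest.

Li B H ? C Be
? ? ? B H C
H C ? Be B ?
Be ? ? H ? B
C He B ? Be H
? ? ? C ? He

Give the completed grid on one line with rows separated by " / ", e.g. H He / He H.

Li B H He C Be / He Be Li B H C / H C He Be B Li / Be Li C H He B / C He B Li Be H / B H Be C Li He

(r1,c4) = He
(r2,c1) = He
(r3,c6) = Li
(r4,c2) = Li
(r4,c5) = He
(r5,c4) = Li
(r6,c1) = B
(r6,c5) = Li
(r2,c2) = Be
(r2,c3) = Li
(r3,c3) = He
(r4,c3) = C
(r6,c2) = H
(r6,c3) = Be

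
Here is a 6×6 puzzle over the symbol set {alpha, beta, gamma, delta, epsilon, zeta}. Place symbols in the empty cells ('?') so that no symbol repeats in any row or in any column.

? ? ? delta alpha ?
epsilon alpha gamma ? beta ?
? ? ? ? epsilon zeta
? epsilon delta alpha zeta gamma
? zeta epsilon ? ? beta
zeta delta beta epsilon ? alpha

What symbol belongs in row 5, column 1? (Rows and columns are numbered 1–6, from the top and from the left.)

alpha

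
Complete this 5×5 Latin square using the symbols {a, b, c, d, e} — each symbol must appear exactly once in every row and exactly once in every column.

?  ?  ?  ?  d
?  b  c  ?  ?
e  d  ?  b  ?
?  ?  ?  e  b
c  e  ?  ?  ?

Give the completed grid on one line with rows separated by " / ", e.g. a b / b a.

b a e c d / d b c a e / e d a b c / a c d e b / c e b d a

row 3 has {b,d,e}; column 3 has {c} — only a is left for (r3,c3).
row 3 has {a,b,d,e}; column 5 has {b,d} — only c is left for (r3,c5).
row 4 has {b,e}; column 3 has {a,c} — only d is left for (r4,c3).
row 5 has {c,e}; column 3 has {a,c,d} — only b is left for (r5,c3).
row 5 has {b,c,e}; column 5 has {b,c,d} — only a is left for (r5,c5).
row 1 has {d}; column 3 has {a,b,c,d} — only e is left for (r1,c3).
row 2 has {b,c}; column 5 has {a,b,c,d} — only e is left for (r2,c5).
row 4 has {b,d,e}; column 1 has {c,e} — only a is left for (r4,c1).
row 4 has {a,b,d,e}; column 2 has {b,d,e} — only c is left for (r4,c2).
row 5 has {a,b,c,e}; column 4 has {b,e} — only d is left for (r5,c4).
row 1 has {d,e}; column 1 has {a,c,e} — only b is left for (r1,c1).
row 1 has {b,d,e}; column 2 has {b,c,d,e} — only a is left for (r1,c2).
row 1 has {a,b,d,e}; column 4 has {b,d,e} — only c is left for (r1,c4).
row 2 has {b,c,e}; column 1 has {a,b,c,e} — only d is left for (r2,c1).
row 2 has {b,c,d,e}; column 4 has {b,c,d,e} — only a is left for (r2,c4).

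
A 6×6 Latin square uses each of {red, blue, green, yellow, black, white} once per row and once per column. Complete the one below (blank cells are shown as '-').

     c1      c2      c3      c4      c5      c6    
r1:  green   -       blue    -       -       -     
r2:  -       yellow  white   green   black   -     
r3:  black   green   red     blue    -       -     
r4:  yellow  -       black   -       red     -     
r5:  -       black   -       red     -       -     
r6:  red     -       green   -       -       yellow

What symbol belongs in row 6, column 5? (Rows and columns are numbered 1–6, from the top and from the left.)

At row 2, column 1: row 2 has {green,yellow,black,white}; column 1 has {red,green,yellow,black}; that leaves blue.
At row 2, column 6: row 2 has {blue,green,yellow,black,white}; column 6 has {yellow}; that leaves red.
At row 3, column 6: row 3 has {red,blue,green,black}; column 6 has {red,yellow}; that leaves white.
At row 4, column 4: row 4 has {red,yellow,black}; column 4 has {red,blue,green}; that leaves white.
At row 5, column 1: row 5 has {red,black}; column 1 has {red,blue,green,yellow,black}; that leaves white.
At row 5, column 3: row 5 has {red,black,white}; column 3 has {red,blue,green,black,white}; that leaves yellow.
At row 6, column 4: row 6 has {red,green,yellow}; column 4 has {red,blue,green,white}; that leaves black.
At row 1, column 4: row 1 has {blue,green}; column 4 has {red,blue,green,black,white}; that leaves yellow.
At row 1, column 5: row 1 has {blue,green,yellow}; column 5 has {red,black}; that leaves white.
At row 1, column 6: row 1 has {blue,green,yellow,white}; column 6 has {red,yellow,white}; that leaves black.
At row 3, column 5: row 3 has {red,blue,green,black,white}; column 5 has {red,black,white}; that leaves yellow.
At row 4, column 2: row 4 has {red,yellow,black,white}; column 2 has {green,yellow,black}; that leaves blue.
At row 4, column 6: row 4 has {red,blue,yellow,black,white}; column 6 has {red,yellow,black,white}; that leaves green.
At row 5, column 6: row 5 has {red,yellow,black,white}; column 6 has {red,green,yellow,black,white}; that leaves blue.
At row 6, column 2: row 6 has {red,green,yellow,black}; column 2 has {blue,green,yellow,black}; that leaves white.
At row 6, column 5: row 6 has {red,green,yellow,black,white}; column 5 has {red,yellow,black,white}; that leaves blue.

blue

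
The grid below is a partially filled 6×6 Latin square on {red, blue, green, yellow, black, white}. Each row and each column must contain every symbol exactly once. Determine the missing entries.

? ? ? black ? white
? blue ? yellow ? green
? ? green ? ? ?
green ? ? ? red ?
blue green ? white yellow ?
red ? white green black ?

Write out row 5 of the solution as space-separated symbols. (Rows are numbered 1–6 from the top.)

blue green black white yellow red

Cell (r1,c1): row 1 has {black,white}; column 1 has {red,blue,green} → yellow.
Cell (r1,c2): row 1 has {yellow,black,white}; column 2 has {blue,green} → red.
Cell (r1,c3): row 1 has {red,yellow,black,white}; column 3 has {green,white} → blue.
Cell (r1,c5): row 1 has {red,blue,yellow,black,white}; column 5 has {red,yellow,black} → green.
Cell (r2,c5): row 2 has {blue,green,yellow}; column 5 has {red,green,yellow,black} → white.
Cell (r3,c5): row 3 has {green}; column 5 has {red,green,yellow,black,white} → blue.
Cell (r4,c4): row 4 has {red,green}; column 4 has {green,yellow,black,white} → blue.
Cell (r6,c2): row 6 has {red,green,black,white}; column 2 has {red,blue,green} → yellow.
Cell (r6,c6): row 6 has {red,green,yellow,black,white}; column 6 has {green,white} → blue.
Cell (r2,c1): row 2 has {blue,green,yellow,white}; column 1 has {red,blue,green,yellow} → black.
Cell (r2,c3): row 2 has {blue,green,yellow,black,white}; column 3 has {blue,green,white} → red.
Cell (r3,c1): row 3 has {blue,green}; column 1 has {red,blue,green,yellow,black} → white.
Cell (r3,c2): row 3 has {blue,green,white}; column 2 has {red,blue,green,yellow} → black.
Cell (r3,c4): row 3 has {blue,green,black,white}; column 4 has {blue,green,yellow,black,white} → red.
Cell (r3,c6): row 3 has {red,blue,green,black,white}; column 6 has {blue,green,white} → yellow.
Cell (r4,c2): row 4 has {red,blue,green}; column 2 has {red,blue,green,yellow,black} → white.
Cell (r4,c6): row 4 has {red,blue,green,white}; column 6 has {blue,green,yellow,white} → black.
Cell (r5,c3): row 5 has {blue,green,yellow,white}; column 3 has {red,blue,green,white} → black.
Cell (r5,c6): row 5 has {blue,green,yellow,black,white}; column 6 has {blue,green,yellow,black,white} → red.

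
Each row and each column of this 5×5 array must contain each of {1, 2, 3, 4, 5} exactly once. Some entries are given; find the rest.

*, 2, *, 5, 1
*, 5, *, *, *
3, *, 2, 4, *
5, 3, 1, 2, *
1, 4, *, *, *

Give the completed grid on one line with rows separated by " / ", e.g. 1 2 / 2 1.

Cell (r1,c1): row 1 has {1,2,5}; column 1 has {1,3,5} → 4.
Cell (r1,c3): row 1 has {1,2,4,5}; column 3 has {1,2} → 3.
Cell (r2,c1): row 2 has {5}; column 1 has {1,3,4,5} → 2.
Cell (r2,c3): row 2 has {2,5}; column 3 has {1,2,3} → 4.
Cell (r2,c5): row 2 has {2,4,5}; column 5 has {1} → 3.
Cell (r3,c2): row 3 has {2,3,4}; column 2 has {2,3,4,5} → 1.
Cell (r3,c5): row 3 has {1,2,3,4}; column 5 has {1,3} → 5.
Cell (r4,c5): row 4 has {1,2,3,5}; column 5 has {1,3,5} → 4.
Cell (r5,c3): row 5 has {1,4}; column 3 has {1,2,3,4} → 5.
Cell (r5,c4): row 5 has {1,4,5}; column 4 has {2,4,5} → 3.
Cell (r5,c5): row 5 has {1,3,4,5}; column 5 has {1,3,4,5} → 2.
Cell (r2,c4): row 2 has {2,3,4,5}; column 4 has {2,3,4,5} → 1.

4 2 3 5 1 / 2 5 4 1 3 / 3 1 2 4 5 / 5 3 1 2 4 / 1 4 5 3 2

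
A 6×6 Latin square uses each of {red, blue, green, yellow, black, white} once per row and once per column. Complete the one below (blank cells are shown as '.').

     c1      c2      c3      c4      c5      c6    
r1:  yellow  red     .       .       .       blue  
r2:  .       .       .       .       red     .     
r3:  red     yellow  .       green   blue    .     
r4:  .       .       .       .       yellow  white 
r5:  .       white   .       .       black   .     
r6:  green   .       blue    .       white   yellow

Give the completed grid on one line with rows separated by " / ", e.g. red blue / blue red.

(r1,c5) = green
(r3,c6) = black
(r5,c1) = blue
(r6,c2) = black
(r6,c4) = red
(r2,c6) = green
(r3,c3) = white
(r4,c1) = black
(r4,c4) = blue
(r5,c4) = yellow
(r5,c6) = red
(r1,c3) = black
(r1,c4) = white
(r2,c1) = white
(r2,c2) = blue
(r2,c3) = yellow
(r2,c4) = black
(r4,c2) = green
(r4,c3) = red
(r5,c3) = green

yellow red black white green blue / white blue yellow black red green / red yellow white green blue black / black green red blue yellow white / blue white green yellow black red / green black blue red white yellow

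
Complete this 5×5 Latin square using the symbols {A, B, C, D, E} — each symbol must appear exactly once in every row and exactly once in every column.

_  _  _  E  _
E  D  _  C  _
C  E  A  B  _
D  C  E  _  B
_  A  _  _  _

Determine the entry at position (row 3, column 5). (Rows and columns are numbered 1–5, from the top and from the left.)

D

Cell (r1,c2): row 1 has {E}; column 2 has {A,C,D,E} → B.
Cell (r2,c3): row 2 has {C,D,E}; column 3 has {A,E} → B.
Cell (r2,c5): row 2 has {B,C,D,E}; column 5 has {B} → A.
Cell (r3,c5): row 3 has {A,B,C,E}; column 5 has {A,B} → D.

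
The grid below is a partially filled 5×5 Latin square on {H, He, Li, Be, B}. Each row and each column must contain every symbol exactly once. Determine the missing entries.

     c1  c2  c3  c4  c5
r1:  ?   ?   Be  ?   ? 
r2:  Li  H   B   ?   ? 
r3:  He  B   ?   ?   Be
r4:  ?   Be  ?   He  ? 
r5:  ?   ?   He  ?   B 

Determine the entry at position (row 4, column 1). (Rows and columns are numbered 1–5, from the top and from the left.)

(r2,c4) = Be
(r2,c5) = He
(r5,c2) = Li
(r5,c4) = H
(r1,c2) = He
(r3,c4) = Li
(r5,c1) = Be
(r1,c4) = B
(r3,c3) = H
(r4,c3) = Li
(r4,c5) = H
(r1,c1) = H
(r1,c5) = Li
(r4,c1) = B

B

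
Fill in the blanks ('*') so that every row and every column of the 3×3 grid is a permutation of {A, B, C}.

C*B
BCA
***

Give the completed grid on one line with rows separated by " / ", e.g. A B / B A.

C A B / B C A / A B C

(r1,c2): row 1 has {B,C}; column 2 has {C}, so it must be A.
(r3,c1): row 3 is empty so far; column 1 has {B,C}, so it must be A.
(r3,c2): row 3 has {A}; column 2 has {A,C}, so it must be B.
(r3,c3): row 3 has {A,B}; column 3 has {A,B}, so it must be C.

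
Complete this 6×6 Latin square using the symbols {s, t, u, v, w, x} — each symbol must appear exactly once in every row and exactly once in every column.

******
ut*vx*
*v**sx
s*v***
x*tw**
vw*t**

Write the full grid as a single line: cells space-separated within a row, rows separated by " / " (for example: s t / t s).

w x u s t v / u t s v x w / t v w u s x / s u v x w t / x s t w v u / v w x t u s

At row 3, column 4: row 3 has {s,v,x}; column 4 has {t,v,w}; that leaves u.
At row 4, column 4: row 4 has {s,v}; column 4 has {t,u,v,w}; that leaves x.
At row 6, column 5: row 6 has {t,v,w}; column 5 has {s,x}; that leaves u.
At row 6, column 6: row 6 has {t,u,v,w}; column 6 has {x}; that leaves s.
At row 1, column 4: row 1 is empty so far; column 4 has {t,u,v,w,x}; that leaves s.
At row 2, column 6: row 2 has {t,u,v,x}; column 6 has {s,x}; that leaves w.
At row 3, column 3: row 3 has {s,u,v,x}; column 3 has {t,v}; that leaves w.
At row 4, column 2: row 4 has {s,v,x}; column 2 has {t,v,w}; that leaves u.
At row 4, column 6: row 4 has {s,u,v,x}; column 6 has {s,w,x}; that leaves t.
At row 5, column 2: row 5 has {t,w,x}; column 2 has {t,u,v,w}; that leaves s.
At row 5, column 5: row 5 has {s,t,w,x}; column 5 has {s,u,x}; that leaves v.
At row 5, column 6: row 5 has {s,t,v,w,x}; column 6 has {s,t,w,x}; that leaves u.
At row 6, column 3: row 6 has {s,t,u,v,w}; column 3 has {t,v,w}; that leaves x.
At row 1, column 2: row 1 has {s}; column 2 has {s,t,u,v,w}; that leaves x.
At row 1, column 3: row 1 has {s,x}; column 3 has {t,v,w,x}; that leaves u.
At row 1, column 6: row 1 has {s,u,x}; column 6 has {s,t,u,w,x}; that leaves v.
At row 2, column 3: row 2 has {t,u,v,w,x}; column 3 has {t,u,v,w,x}; that leaves s.
At row 3, column 1: row 3 has {s,u,v,w,x}; column 1 has {s,u,v,x}; that leaves t.
At row 4, column 5: row 4 has {s,t,u,v,x}; column 5 has {s,u,v,x}; that leaves w.
At row 1, column 1: row 1 has {s,u,v,x}; column 1 has {s,t,u,v,x}; that leaves w.
At row 1, column 5: row 1 has {s,u,v,w,x}; column 5 has {s,u,v,w,x}; that leaves t.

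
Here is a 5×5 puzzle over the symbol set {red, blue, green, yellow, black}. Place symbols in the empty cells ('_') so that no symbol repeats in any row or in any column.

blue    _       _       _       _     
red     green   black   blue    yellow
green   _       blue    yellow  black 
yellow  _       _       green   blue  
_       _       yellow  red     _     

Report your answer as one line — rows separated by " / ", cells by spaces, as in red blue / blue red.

blue yellow green black red / red green black blue yellow / green red blue yellow black / yellow black red green blue / black blue yellow red green

row 1 has {blue}; column 4 has {red,blue,green,yellow} — only black is left for (r1,c4).
row 3 has {blue,green,yellow,black}; column 2 has {green} — only red is left for (r3,c2).
row 4 has {blue,green,yellow}; column 2 has {red,green} — only black is left for (r4,c2).
row 4 has {blue,green,yellow,black}; column 3 has {blue,yellow,black} — only red is left for (r4,c3).
row 5 has {red,yellow}; column 1 has {red,blue,green,yellow} — only black is left for (r5,c1).
row 5 has {red,yellow,black}; column 2 has {red,green,black} — only blue is left for (r5,c2).
row 5 has {red,blue,yellow,black}; column 5 has {blue,yellow,black} — only green is left for (r5,c5).
row 1 has {blue,black}; column 2 has {red,blue,green,black} — only yellow is left for (r1,c2).
row 1 has {blue,yellow,black}; column 3 has {red,blue,yellow,black} — only green is left for (r1,c3).
row 1 has {blue,green,yellow,black}; column 5 has {blue,green,yellow,black} — only red is left for (r1,c5).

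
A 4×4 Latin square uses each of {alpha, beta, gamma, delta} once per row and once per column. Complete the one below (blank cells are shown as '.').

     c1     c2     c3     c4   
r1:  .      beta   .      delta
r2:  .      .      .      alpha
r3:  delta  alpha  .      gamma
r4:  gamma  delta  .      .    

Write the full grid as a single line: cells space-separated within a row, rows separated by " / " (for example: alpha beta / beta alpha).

alpha beta gamma delta / beta gamma delta alpha / delta alpha beta gamma / gamma delta alpha beta

(r1,c1): row 1 has {beta,delta}; column 1 has {gamma,delta}, so it must be alpha.
(r1,c3): row 1 has {alpha,beta,delta}; column 3 is empty so far, so it must be gamma.
(r2,c1): row 2 has {alpha}; column 1 has {alpha,gamma,delta}, so it must be beta.
(r2,c2): row 2 has {alpha,beta}; column 2 has {alpha,beta,delta}, so it must be gamma.
(r2,c3): row 2 has {alpha,beta,gamma}; column 3 has {gamma}, so it must be delta.
(r3,c3): row 3 has {alpha,gamma,delta}; column 3 has {gamma,delta}, so it must be beta.
(r4,c3): row 4 has {gamma,delta}; column 3 has {beta,gamma,delta}, so it must be alpha.
(r4,c4): row 4 has {alpha,gamma,delta}; column 4 has {alpha,gamma,delta}, so it must be beta.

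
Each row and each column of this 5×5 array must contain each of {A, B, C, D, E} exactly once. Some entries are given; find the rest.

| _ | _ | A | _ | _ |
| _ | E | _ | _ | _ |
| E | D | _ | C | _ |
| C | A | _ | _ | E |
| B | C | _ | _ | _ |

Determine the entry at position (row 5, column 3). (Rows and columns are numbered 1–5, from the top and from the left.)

(r1,c1) = D
(r1,c2) = B
(r1,c4) = E
(r1,c5) = C
(r2,c1) = A
(r3,c3) = B
(r3,c5) = A
(r4,c3) = D
(r4,c4) = B
(r5,c3) = E

E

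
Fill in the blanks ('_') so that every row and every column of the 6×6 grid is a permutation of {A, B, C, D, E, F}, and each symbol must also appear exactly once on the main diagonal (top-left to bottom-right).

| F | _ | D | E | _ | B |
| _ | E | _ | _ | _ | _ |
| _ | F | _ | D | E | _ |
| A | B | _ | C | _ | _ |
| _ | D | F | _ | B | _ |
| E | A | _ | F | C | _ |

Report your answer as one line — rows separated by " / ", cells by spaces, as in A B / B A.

F C D E A B / D E C B F A / B F A D E C / A B E C D F / C D F A B E / E A B F C D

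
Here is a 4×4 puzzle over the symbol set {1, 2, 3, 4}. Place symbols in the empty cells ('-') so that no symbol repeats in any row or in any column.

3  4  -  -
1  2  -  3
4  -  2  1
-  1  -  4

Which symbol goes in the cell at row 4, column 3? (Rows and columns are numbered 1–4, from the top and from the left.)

3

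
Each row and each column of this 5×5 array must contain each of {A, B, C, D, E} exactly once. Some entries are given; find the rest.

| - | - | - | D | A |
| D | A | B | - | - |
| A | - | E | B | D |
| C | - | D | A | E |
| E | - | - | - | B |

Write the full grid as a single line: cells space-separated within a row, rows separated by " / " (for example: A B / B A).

(r1,c1): row 1 has {A,D}; column 1 has {A,C,D,E}, so it must be B.
(r1,c3): row 1 has {A,B,D}; column 3 has {B,D,E}, so it must be C.
(r2,c5): row 2 has {A,B,D}; column 5 has {A,B,D,E}, so it must be C.
(r3,c2): row 3 has {A,B,D,E}; column 2 has {A}, so it must be C.
(r4,c2): row 4 has {A,C,D,E}; column 2 has {A,C}, so it must be B.
(r5,c2): row 5 has {B,E}; column 2 has {A,B,C}, so it must be D.
(r5,c3): row 5 has {B,D,E}; column 3 has {B,C,D,E}, so it must be A.
(r5,c4): row 5 has {A,B,D,E}; column 4 has {A,B,D}, so it must be C.
(r1,c2): row 1 has {A,B,C,D}; column 2 has {A,B,C,D}, so it must be E.
(r2,c4): row 2 has {A,B,C,D}; column 4 has {A,B,C,D}, so it must be E.

B E C D A / D A B E C / A C E B D / C B D A E / E D A C B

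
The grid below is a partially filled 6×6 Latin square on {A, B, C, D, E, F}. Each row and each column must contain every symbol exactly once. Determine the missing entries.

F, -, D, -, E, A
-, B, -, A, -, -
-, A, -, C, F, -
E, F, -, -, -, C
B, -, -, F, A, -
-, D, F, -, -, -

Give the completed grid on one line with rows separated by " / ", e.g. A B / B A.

F C D B E A / C B E A D F / D A B C F E / E F A D B C / B E C F A D / A D F E C B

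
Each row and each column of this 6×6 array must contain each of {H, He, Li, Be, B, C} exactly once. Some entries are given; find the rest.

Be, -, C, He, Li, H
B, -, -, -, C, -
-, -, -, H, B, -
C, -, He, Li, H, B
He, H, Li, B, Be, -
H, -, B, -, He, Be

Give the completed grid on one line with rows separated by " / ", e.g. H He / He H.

Be B C He Li H / B He H Be C Li / Li C Be H B He / C Be He Li H B / He H Li B Be C / H Li B C He Be

At row 1, column 2: row 1 has {H,He,Li,Be,C}; column 2 has {H}; that leaves B.
At row 2, column 4: row 2 has {B,C}; column 4 has {H,He,Li,B}; that leaves Be.
At row 3, column 1: row 3 has {H,B}; column 1 has {H,He,Be,B,C}; that leaves Li.
At row 3, column 3: row 3 has {H,Li,B}; column 3 has {He,Li,B,C}; that leaves Be.
At row 4, column 2: row 4 has {H,He,Li,B,C}; column 2 has {H,B}; that leaves Be.
At row 5, column 6: row 5 has {H,He,Li,Be,B}; column 6 has {H,Be,B}; that leaves C.
At row 6, column 4: row 6 has {H,He,Be,B}; column 4 has {H,He,Li,Be,B}; that leaves C.
At row 2, column 3: row 2 has {Be,B,C}; column 3 has {He,Li,Be,B,C}; that leaves H.
At row 3, column 6: row 3 has {H,Li,Be,B}; column 6 has {H,Be,B,C}; that leaves He.
At row 6, column 2: row 6 has {H,He,Be,B,C}; column 2 has {H,Be,B}; that leaves Li.
At row 2, column 2: row 2 has {H,Be,B,C}; column 2 has {H,Li,Be,B}; that leaves He.
At row 2, column 6: row 2 has {H,He,Be,B,C}; column 6 has {H,He,Be,B,C}; that leaves Li.
At row 3, column 2: row 3 has {H,He,Li,Be,B}; column 2 has {H,He,Li,Be,B}; that leaves C.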